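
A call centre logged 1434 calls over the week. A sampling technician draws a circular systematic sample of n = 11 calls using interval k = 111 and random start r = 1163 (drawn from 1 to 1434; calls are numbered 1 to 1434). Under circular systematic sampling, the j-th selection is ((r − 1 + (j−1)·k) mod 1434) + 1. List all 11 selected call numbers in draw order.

1163, 1274, 1385, 62, 173, 284, 395, 506, 617, 728, 839

Selection 1: 1163
Selection 2: 1163 + 111 = 1274
Selection 3: 1274 + 111 = 1385
Selection 4: 1385 + 111 = 1496 → 1496 − 1434 = 62
Selection 5: 62 + 111 = 173
Selection 6: 173 + 111 = 284
Selection 7: 284 + 111 = 395
Selection 8: 395 + 111 = 506
Selection 9: 506 + 111 = 617
Selection 10: 617 + 111 = 728
Selection 11: 728 + 111 = 839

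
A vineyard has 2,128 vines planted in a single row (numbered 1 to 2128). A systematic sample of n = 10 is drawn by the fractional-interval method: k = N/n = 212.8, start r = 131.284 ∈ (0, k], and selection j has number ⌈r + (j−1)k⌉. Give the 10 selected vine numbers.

j=1: r + 0k = 131.284 → ⌈·⌉ = 132
j=2: r + 1k = 344.084 → ⌈·⌉ = 345
j=3: r + 2k = 556.884 → ⌈·⌉ = 557
j=4: r + 3k = 769.684 → ⌈·⌉ = 770
j=5: r + 4k = 982.484 → ⌈·⌉ = 983
j=6: r + 5k = 1195.284 → ⌈·⌉ = 1196
j=7: r + 6k = 1408.084 → ⌈·⌉ = 1409
j=8: r + 7k = 1620.884 → ⌈·⌉ = 1621
j=9: r + 8k = 1833.684 → ⌈·⌉ = 1834
j=10: r + 9k = 2046.484 → ⌈·⌉ = 2047

132, 345, 557, 770, 983, 1196, 1409, 1621, 1834, 2047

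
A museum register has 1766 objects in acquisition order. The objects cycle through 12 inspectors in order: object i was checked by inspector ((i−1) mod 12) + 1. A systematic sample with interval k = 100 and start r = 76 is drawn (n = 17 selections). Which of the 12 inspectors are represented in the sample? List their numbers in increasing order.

Consecutive selections differ by k = 100, so their inspector numbers differ by 100 mod 12 = 4.
gcd(100, 12) = 4, so the sample visits 12/4 = 3 distinct residues mod 12.
Start 76 is inspector 4; the inspectors hit are 4, 8, 12.

4, 8, 12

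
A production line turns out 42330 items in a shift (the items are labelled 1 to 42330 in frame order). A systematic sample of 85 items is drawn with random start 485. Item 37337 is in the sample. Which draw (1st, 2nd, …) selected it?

75

k = 42330/85 = 498
position = (37337 − 485)/498 + 1 = 36852/498 + 1 = 74 + 1 = 75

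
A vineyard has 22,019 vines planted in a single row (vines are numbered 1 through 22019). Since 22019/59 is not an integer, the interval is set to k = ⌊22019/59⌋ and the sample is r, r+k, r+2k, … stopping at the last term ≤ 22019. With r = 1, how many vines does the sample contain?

60

k = ⌊22019/59⌋ = 373
Achieved size = ⌊(22019 − 1)/373⌋ + 1 = ⌊22018/373⌋ + 1 = 59 + 1 = 60
(last selection: 1 + 59×373 = 22008 ≤ 22019; next would be 22381 > 22019)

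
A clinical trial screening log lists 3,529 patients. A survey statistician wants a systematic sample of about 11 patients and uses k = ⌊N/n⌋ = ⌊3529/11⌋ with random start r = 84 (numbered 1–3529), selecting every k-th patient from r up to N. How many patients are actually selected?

11

k = ⌊3529/11⌋ = 320
Achieved size = ⌊(3529 − 84)/320⌋ + 1 = ⌊3445/320⌋ + 1 = 10 + 1 = 11
(last selection: 84 + 10×320 = 3284 ≤ 3529; next would be 3604 > 3529)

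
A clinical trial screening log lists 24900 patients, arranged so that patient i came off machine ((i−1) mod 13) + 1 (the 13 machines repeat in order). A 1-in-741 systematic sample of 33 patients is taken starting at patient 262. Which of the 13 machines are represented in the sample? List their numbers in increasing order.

2

Consecutive selections differ by k = 741, so their machine numbers differ by 741 mod 13 = 0.
gcd(741, 13) = 13, so the sample visits 13/13 = 1 distinct residues mod 13.
Start 262 is machine 2; the machines hit are 2.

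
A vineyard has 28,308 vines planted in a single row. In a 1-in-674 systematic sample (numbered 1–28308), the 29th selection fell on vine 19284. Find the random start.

k = 674
r = 19284 − (29−1)×674 = 19284 − 18872 = 412

412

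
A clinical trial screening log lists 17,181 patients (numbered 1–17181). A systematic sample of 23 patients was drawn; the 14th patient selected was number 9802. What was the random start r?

k = 17181/23 = 747
r = 9802 − (14−1)×747 = 9802 − 9711 = 91

91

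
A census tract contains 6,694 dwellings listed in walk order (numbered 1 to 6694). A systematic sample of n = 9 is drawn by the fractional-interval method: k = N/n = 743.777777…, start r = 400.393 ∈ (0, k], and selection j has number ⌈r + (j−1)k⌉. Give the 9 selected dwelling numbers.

401, 1145, 1888, 2632, 3376, 4120, 4864, 5607, 6351

j=1: r + 0k = 400.393 → ⌈·⌉ = 401
j=2: r + 1k = 1144.170777… → ⌈·⌉ = 1145
j=3: r + 2k = 1887.948555… → ⌈·⌉ = 1888
j=4: r + 3k = 2631.726333… → ⌈·⌉ = 2632
j=5: r + 4k = 3375.504111… → ⌈·⌉ = 3376
j=6: r + 5k = 4119.281888… → ⌈·⌉ = 4120
j=7: r + 6k = 4863.059666… → ⌈·⌉ = 4864
j=8: r + 7k = 5606.837444… → ⌈·⌉ = 5607
j=9: r + 8k = 6350.615222… → ⌈·⌉ = 6351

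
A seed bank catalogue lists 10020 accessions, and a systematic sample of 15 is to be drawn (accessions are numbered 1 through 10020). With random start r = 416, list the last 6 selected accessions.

6428, 7096, 7764, 8432, 9100, 9768

k = N/n = 10020/15 = 668
10th selection = 416 + 9×668 = 6428
11th: 6428 + 668 = 7096
12th: 7096 + 668 = 7764
13th: 7764 + 668 = 8432
14th: 8432 + 668 = 9100
15th: 9100 + 668 = 9768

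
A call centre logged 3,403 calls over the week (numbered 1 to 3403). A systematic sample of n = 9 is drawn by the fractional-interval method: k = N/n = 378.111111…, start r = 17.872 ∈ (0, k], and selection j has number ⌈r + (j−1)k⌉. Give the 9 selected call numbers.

18, 396, 775, 1153, 1531, 1909, 2287, 2665, 3043

j=1: r + 0k = 17.872 → ⌈·⌉ = 18
j=2: r + 1k = 395.983111… → ⌈·⌉ = 396
j=3: r + 2k = 774.094222… → ⌈·⌉ = 775
j=4: r + 3k = 1152.205333… → ⌈·⌉ = 1153
j=5: r + 4k = 1530.316444… → ⌈·⌉ = 1531
j=6: r + 5k = 1908.427555… → ⌈·⌉ = 1909
j=7: r + 6k = 2286.538666… → ⌈·⌉ = 2287
j=8: r + 7k = 2664.649777… → ⌈·⌉ = 2665
j=9: r + 8k = 3042.760888… → ⌈·⌉ = 3043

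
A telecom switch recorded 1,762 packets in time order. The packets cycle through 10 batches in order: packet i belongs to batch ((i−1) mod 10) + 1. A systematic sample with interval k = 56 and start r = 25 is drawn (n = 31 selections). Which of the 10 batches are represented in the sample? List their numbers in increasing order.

Consecutive selections differ by k = 56, so their batch numbers differ by 56 mod 10 = 6.
gcd(56, 10) = 2, so the sample visits 10/2 = 5 distinct residues mod 10.
Start 25 is batch 5; the batches hit are 1, 3, 5, 7, 9.

1, 3, 5, 7, 9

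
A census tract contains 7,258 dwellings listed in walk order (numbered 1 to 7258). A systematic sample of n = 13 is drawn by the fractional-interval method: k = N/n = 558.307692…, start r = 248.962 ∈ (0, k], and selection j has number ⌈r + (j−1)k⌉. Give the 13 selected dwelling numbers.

249, 808, 1366, 1924, 2483, 3041, 3599, 4158, 4716, 5274, 5833, 6391, 6949

j=1: r + 0k = 248.962 → ⌈·⌉ = 249
j=2: r + 1k = 807.269692… → ⌈·⌉ = 808
j=3: r + 2k = 1365.577384… → ⌈·⌉ = 1366
j=4: r + 3k = 1923.885076… → ⌈·⌉ = 1924
j=5: r + 4k = 2482.192769… → ⌈·⌉ = 2483
j=6: r + 5k = 3040.500461… → ⌈·⌉ = 3041
j=7: r + 6k = 3598.808153… → ⌈·⌉ = 3599
j=8: r + 7k = 4157.115846… → ⌈·⌉ = 4158
j=9: r + 8k = 4715.423538… → ⌈·⌉ = 4716
j=10: r + 9k = 5273.731230… → ⌈·⌉ = 5274
j=11: r + 10k = 5832.038923… → ⌈·⌉ = 5833
j=12: r + 11k = 6390.346615… → ⌈·⌉ = 6391
j=13: r + 12k = 6948.654307… → ⌈·⌉ = 6949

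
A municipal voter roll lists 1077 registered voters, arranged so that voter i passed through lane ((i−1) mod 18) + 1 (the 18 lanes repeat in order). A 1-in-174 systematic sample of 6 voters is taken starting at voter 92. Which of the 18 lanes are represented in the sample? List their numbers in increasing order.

2, 8, 14

Consecutive selections differ by k = 174, so their lane numbers differ by 174 mod 18 = 12.
gcd(174, 18) = 6, so the sample visits 18/6 = 3 distinct residues mod 18.
Start 92 is lane 2; the lanes hit are 2, 8, 14.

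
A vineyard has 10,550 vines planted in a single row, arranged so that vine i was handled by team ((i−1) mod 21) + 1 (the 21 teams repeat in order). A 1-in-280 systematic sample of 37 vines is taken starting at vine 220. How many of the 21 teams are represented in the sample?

3

Consecutive selections differ by k = 280, so their team numbers differ by 280 mod 21 = 7.
gcd(280, 21) = 7, so the sample visits 21/7 = 3 distinct residues mod 21.
Start 220 is team 10; the teams hit are 3, 10, 17.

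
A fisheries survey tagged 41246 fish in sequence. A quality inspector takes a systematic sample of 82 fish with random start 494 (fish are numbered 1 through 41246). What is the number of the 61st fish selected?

k = 41246/82 = 503
61st selection = r + (61−1)·k = 494 + 60×503 = 494 + 30180 = 30674

30674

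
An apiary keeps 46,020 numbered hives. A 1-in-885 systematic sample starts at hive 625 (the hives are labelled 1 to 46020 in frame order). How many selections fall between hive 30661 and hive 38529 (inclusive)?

k = 885
First selection ≥ 30661: 625 + ⌈(30661−625)/885⌉·885 = 625 + 34×885 = 30715
Last selection ≤ 38529: 625 + ⌊(38529−625)/885⌋·885 = 625 + 42×885 = 37795
Count = 42 − 34 + 1 = 9

9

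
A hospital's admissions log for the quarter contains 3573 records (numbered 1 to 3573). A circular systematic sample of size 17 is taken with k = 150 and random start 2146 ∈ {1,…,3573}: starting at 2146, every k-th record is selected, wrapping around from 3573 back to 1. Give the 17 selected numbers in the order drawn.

Selection 1: 2146
Selection 2: 2146 + 150 = 2296
Selection 3: 2296 + 150 = 2446
Selection 4: 2446 + 150 = 2596
Selection 5: 2596 + 150 = 2746
Selection 6: 2746 + 150 = 2896
Selection 7: 2896 + 150 = 3046
Selection 8: 3046 + 150 = 3196
Selection 9: 3196 + 150 = 3346
Selection 10: 3346 + 150 = 3496
Selection 11: 3496 + 150 = 3646 → 3646 − 3573 = 73
Selection 12: 73 + 150 = 223
Selection 13: 223 + 150 = 373
Selection 14: 373 + 150 = 523
Selection 15: 523 + 150 = 673
Selection 16: 673 + 150 = 823
Selection 17: 823 + 150 = 973

2146, 2296, 2446, 2596, 2746, 2896, 3046, 3196, 3346, 3496, 73, 223, 373, 523, 673, 823, 973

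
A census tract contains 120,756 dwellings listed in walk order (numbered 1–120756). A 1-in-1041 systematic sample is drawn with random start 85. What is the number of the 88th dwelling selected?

k = 1041
88th selection = r + (88−1)·k = 85 + 87×1041 = 85 + 90567 = 90652

90652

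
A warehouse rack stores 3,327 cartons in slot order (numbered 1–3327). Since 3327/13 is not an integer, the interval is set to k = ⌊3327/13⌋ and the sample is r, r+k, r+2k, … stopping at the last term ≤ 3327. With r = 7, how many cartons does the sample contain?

k = ⌊3327/13⌋ = 255
Achieved size = ⌊(3327 − 7)/255⌋ + 1 = ⌊3320/255⌋ + 1 = 13 + 1 = 14
(last selection: 7 + 13×255 = 3322 ≤ 3327; next would be 3577 > 3327)

14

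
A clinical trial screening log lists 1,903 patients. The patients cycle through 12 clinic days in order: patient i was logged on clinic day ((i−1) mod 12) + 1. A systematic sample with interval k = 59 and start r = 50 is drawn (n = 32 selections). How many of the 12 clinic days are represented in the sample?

Consecutive selections differ by k = 59, so their clinic day numbers differ by 59 mod 12 = 11.
gcd(59, 12) = 1, so the sample visits 12/1 = 12 distinct residues mod 12.
Start 50 is clinic day 2; the clinic days hit are 1, 2, 3, 4, 5, 6, 7, 8, 9, 10, 11, 12.

12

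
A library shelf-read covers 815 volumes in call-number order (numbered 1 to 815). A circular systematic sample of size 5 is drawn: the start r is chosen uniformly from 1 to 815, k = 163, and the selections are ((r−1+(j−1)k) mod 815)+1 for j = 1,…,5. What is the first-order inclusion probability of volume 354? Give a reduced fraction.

For each position j, as r ranges over 1…815 the j-th selection hits every volume exactly once, so volume 354 is selected for exactly 5 of the 815 starts.
Inclusion probability = 5/815 = 1/163.

1/163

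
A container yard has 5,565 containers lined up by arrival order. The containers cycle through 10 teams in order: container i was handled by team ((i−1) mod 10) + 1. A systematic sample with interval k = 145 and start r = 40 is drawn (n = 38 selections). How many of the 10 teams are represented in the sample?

2

Consecutive selections differ by k = 145, so their team numbers differ by 145 mod 10 = 5.
gcd(145, 10) = 5, so the sample visits 10/5 = 2 distinct residues mod 10.
Start 40 is team 10; the teams hit are 5, 10.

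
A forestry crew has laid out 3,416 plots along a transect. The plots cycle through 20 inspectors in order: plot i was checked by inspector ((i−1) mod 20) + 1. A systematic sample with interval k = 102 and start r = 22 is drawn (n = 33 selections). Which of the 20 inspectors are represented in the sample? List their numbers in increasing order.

Consecutive selections differ by k = 102, so their inspector numbers differ by 102 mod 20 = 2.
gcd(102, 20) = 2, so the sample visits 20/2 = 10 distinct residues mod 20.
Start 22 is inspector 2; the inspectors hit are 2, 4, 6, 8, 10, 12, 14, 16, 18, 20.

2, 4, 6, 8, 10, 12, 14, 16, 18, 20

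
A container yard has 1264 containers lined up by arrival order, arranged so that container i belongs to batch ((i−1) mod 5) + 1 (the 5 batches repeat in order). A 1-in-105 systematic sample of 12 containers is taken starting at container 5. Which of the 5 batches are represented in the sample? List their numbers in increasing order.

Consecutive selections differ by k = 105, so their batch numbers differ by 105 mod 5 = 0.
gcd(105, 5) = 5, so the sample visits 5/5 = 1 distinct residues mod 5.
Start 5 is batch 5; the batches hit are 5.

5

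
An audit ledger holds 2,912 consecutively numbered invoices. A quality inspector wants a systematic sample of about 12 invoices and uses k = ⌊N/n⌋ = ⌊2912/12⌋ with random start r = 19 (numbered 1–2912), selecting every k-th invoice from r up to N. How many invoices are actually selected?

k = ⌊2912/12⌋ = 242
Achieved size = ⌊(2912 − 19)/242⌋ + 1 = ⌊2893/242⌋ + 1 = 11 + 1 = 12
(last selection: 19 + 11×242 = 2681 ≤ 2912; next would be 2923 > 2912)

12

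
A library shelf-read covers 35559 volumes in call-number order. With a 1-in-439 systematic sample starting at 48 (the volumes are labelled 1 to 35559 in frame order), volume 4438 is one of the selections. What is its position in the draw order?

11

k = 439
position = (4438 − 48)/439 + 1 = 4390/439 + 1 = 10 + 1 = 11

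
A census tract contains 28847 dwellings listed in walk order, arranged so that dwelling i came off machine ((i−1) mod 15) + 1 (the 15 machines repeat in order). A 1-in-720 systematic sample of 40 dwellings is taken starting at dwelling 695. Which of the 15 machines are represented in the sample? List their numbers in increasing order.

5

Consecutive selections differ by k = 720, so their machine numbers differ by 720 mod 15 = 0.
gcd(720, 15) = 15, so the sample visits 15/15 = 1 distinct residues mod 15.
Start 695 is machine 5; the machines hit are 5.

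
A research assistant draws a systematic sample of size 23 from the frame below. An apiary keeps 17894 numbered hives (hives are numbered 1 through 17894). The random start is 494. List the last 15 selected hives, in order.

k = N/n = 17894/23 = 778
9th selection = 494 + 8×778 = 6718
10th: 6718 + 778 = 7496
11th: 7496 + 778 = 8274
12th: 8274 + 778 = 9052
13th: 9052 + 778 = 9830
14th: 9830 + 778 = 10608
15th: 10608 + 778 = 11386
16th: 11386 + 778 = 12164
17th: 12164 + 778 = 12942
18th: 12942 + 778 = 13720
19th: 13720 + 778 = 14498
20th: 14498 + 778 = 15276
21st: 15276 + 778 = 16054
22nd: 16054 + 778 = 16832
23rd: 16832 + 778 = 17610

6718, 7496, 8274, 9052, 9830, 10608, 11386, 12164, 12942, 13720, 14498, 15276, 16054, 16832, 17610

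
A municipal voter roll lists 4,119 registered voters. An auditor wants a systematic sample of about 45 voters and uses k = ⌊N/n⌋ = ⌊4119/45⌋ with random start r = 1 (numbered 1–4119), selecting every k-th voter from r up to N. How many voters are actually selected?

k = ⌊4119/45⌋ = 91
Achieved size = ⌊(4119 − 1)/91⌋ + 1 = ⌊4118/91⌋ + 1 = 45 + 1 = 46
(last selection: 1 + 45×91 = 4096 ≤ 4119; next would be 4187 > 4119)

46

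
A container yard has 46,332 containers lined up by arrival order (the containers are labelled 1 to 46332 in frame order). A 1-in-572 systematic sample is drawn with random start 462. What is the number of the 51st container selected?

29062

k = 572
51st selection = r + (51−1)·k = 462 + 50×572 = 462 + 28600 = 29062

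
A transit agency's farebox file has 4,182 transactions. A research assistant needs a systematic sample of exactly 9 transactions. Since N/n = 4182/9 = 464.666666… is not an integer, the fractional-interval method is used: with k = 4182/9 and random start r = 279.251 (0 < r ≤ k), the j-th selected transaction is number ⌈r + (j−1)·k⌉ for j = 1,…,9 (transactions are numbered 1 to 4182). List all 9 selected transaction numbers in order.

j=1: r + 0k = 279.251 → ⌈·⌉ = 280
j=2: r + 1k = 743.917666… → ⌈·⌉ = 744
j=3: r + 2k = 1208.584333… → ⌈·⌉ = 1209
j=4: r + 3k = 1673.251 → ⌈·⌉ = 1674
j=5: r + 4k = 2137.917666… → ⌈·⌉ = 2138
j=6: r + 5k = 2602.584333… → ⌈·⌉ = 2603
j=7: r + 6k = 3067.251 → ⌈·⌉ = 3068
j=8: r + 7k = 3531.917666… → ⌈·⌉ = 3532
j=9: r + 8k = 3996.584333… → ⌈·⌉ = 3997

280, 744, 1209, 1674, 2138, 2603, 3068, 3532, 3997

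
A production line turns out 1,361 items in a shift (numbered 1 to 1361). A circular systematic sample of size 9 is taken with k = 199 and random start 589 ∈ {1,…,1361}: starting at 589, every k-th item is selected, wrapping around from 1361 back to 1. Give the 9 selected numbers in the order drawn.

589, 788, 987, 1186, 24, 223, 422, 621, 820

Selection 1: 589
Selection 2: 589 + 199 = 788
Selection 3: 788 + 199 = 987
Selection 4: 987 + 199 = 1186
Selection 5: 1186 + 199 = 1385 → 1385 − 1361 = 24
Selection 6: 24 + 199 = 223
Selection 7: 223 + 199 = 422
Selection 8: 422 + 199 = 621
Selection 9: 621 + 199 = 820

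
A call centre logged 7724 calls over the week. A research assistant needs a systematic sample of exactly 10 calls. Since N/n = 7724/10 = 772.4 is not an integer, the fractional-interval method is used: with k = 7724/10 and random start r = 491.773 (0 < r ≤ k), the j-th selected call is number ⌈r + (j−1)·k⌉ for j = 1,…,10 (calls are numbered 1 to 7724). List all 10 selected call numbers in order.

j=1: r + 0k = 491.773 → ⌈·⌉ = 492
j=2: r + 1k = 1264.173 → ⌈·⌉ = 1265
j=3: r + 2k = 2036.573 → ⌈·⌉ = 2037
j=4: r + 3k = 2808.973 → ⌈·⌉ = 2809
j=5: r + 4k = 3581.373 → ⌈·⌉ = 3582
j=6: r + 5k = 4353.773 → ⌈·⌉ = 4354
j=7: r + 6k = 5126.173 → ⌈·⌉ = 5127
j=8: r + 7k = 5898.573 → ⌈·⌉ = 5899
j=9: r + 8k = 6670.973 → ⌈·⌉ = 6671
j=10: r + 9k = 7443.373 → ⌈·⌉ = 7444

492, 1265, 2037, 2809, 3582, 4354, 5127, 5899, 6671, 7444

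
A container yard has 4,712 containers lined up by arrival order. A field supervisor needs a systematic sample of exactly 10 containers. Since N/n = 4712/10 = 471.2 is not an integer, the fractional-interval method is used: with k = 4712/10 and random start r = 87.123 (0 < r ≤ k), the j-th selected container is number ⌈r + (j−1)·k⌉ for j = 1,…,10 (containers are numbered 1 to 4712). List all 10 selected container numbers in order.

j=1: r + 0k = 87.123 → ⌈·⌉ = 88
j=2: r + 1k = 558.323 → ⌈·⌉ = 559
j=3: r + 2k = 1029.523 → ⌈·⌉ = 1030
j=4: r + 3k = 1500.723 → ⌈·⌉ = 1501
j=5: r + 4k = 1971.923 → ⌈·⌉ = 1972
j=6: r + 5k = 2443.123 → ⌈·⌉ = 2444
j=7: r + 6k = 2914.323 → ⌈·⌉ = 2915
j=8: r + 7k = 3385.523 → ⌈·⌉ = 3386
j=9: r + 8k = 3856.723 → ⌈·⌉ = 3857
j=10: r + 9k = 4327.923 → ⌈·⌉ = 4328

88, 559, 1030, 1501, 1972, 2444, 2915, 3386, 3857, 4328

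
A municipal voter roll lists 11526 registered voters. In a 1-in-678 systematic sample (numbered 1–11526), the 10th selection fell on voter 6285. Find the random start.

183

k = 678
r = 6285 − (10−1)×678 = 6285 − 6102 = 183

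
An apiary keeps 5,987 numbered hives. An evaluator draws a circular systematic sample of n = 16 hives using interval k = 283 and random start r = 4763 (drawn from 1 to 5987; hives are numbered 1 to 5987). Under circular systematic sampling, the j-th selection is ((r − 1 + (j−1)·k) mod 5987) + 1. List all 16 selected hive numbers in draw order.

4763, 5046, 5329, 5612, 5895, 191, 474, 757, 1040, 1323, 1606, 1889, 2172, 2455, 2738, 3021

Selection 1: 4763
Selection 2: 4763 + 283 = 5046
Selection 3: 5046 + 283 = 5329
Selection 4: 5329 + 283 = 5612
Selection 5: 5612 + 283 = 5895
Selection 6: 5895 + 283 = 6178 → 6178 − 5987 = 191
Selection 7: 191 + 283 = 474
Selection 8: 474 + 283 = 757
Selection 9: 757 + 283 = 1040
Selection 10: 1040 + 283 = 1323
Selection 11: 1323 + 283 = 1606
Selection 12: 1606 + 283 = 1889
Selection 13: 1889 + 283 = 2172
Selection 14: 2172 + 283 = 2455
Selection 15: 2455 + 283 = 2738
Selection 16: 2738 + 283 = 3021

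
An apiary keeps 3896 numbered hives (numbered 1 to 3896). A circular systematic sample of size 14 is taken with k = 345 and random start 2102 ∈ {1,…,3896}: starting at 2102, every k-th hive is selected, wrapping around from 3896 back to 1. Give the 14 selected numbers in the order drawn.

Selection 1: 2102
Selection 2: 2102 + 345 = 2447
Selection 3: 2447 + 345 = 2792
Selection 4: 2792 + 345 = 3137
Selection 5: 3137 + 345 = 3482
Selection 6: 3482 + 345 = 3827
Selection 7: 3827 + 345 = 4172 → 4172 − 3896 = 276
Selection 8: 276 + 345 = 621
Selection 9: 621 + 345 = 966
Selection 10: 966 + 345 = 1311
Selection 11: 1311 + 345 = 1656
Selection 12: 1656 + 345 = 2001
Selection 13: 2001 + 345 = 2346
Selection 14: 2346 + 345 = 2691

2102, 2447, 2792, 3137, 3482, 3827, 276, 621, 966, 1311, 1656, 2001, 2346, 2691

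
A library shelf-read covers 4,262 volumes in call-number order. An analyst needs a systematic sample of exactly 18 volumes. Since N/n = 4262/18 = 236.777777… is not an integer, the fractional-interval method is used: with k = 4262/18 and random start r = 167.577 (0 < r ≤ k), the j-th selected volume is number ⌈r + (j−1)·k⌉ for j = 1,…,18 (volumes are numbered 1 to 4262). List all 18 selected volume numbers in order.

168, 405, 642, 878, 1115, 1352, 1589, 1826, 2062, 2299, 2536, 2773, 3009, 3246, 3483, 3720, 3957, 4193

j=1: r + 0k = 167.577 → ⌈·⌉ = 168
j=2: r + 1k = 404.354777… → ⌈·⌉ = 405
j=3: r + 2k = 641.132555… → ⌈·⌉ = 642
j=4: r + 3k = 877.910333… → ⌈·⌉ = 878
j=5: r + 4k = 1114.688111… → ⌈·⌉ = 1115
j=6: r + 5k = 1351.465888… → ⌈·⌉ = 1352
j=7: r + 6k = 1588.243666… → ⌈·⌉ = 1589
j=8: r + 7k = 1825.021444… → ⌈·⌉ = 1826
j=9: r + 8k = 2061.799222… → ⌈·⌉ = 2062
j=10: r + 9k = 2298.577 → ⌈·⌉ = 2299
j=11: r + 10k = 2535.354777… → ⌈·⌉ = 2536
j=12: r + 11k = 2772.132555… → ⌈·⌉ = 2773
j=13: r + 12k = 3008.910333… → ⌈·⌉ = 3009
j=14: r + 13k = 3245.688111… → ⌈·⌉ = 3246
j=15: r + 14k = 3482.465888… → ⌈·⌉ = 3483
j=16: r + 15k = 3719.243666… → ⌈·⌉ = 3720
j=17: r + 16k = 3956.021444… → ⌈·⌉ = 3957
j=18: r + 17k = 4192.799222… → ⌈·⌉ = 4193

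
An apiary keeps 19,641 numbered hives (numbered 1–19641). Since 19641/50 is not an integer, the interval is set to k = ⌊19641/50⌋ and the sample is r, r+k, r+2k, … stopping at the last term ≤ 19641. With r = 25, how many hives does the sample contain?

k = ⌊19641/50⌋ = 392
Achieved size = ⌊(19641 − 25)/392⌋ + 1 = ⌊19616/392⌋ + 1 = 50 + 1 = 51
(last selection: 25 + 50×392 = 19625 ≤ 19641; next would be 20017 > 19641)

51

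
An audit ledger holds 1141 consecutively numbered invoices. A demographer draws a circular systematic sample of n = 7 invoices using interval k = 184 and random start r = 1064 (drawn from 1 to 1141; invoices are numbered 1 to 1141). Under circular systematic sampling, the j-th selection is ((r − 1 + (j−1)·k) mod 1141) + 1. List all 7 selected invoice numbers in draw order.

Selection 1: 1064
Selection 2: 1064 + 184 = 1248 → 1248 − 1141 = 107
Selection 3: 107 + 184 = 291
Selection 4: 291 + 184 = 475
Selection 5: 475 + 184 = 659
Selection 6: 659 + 184 = 843
Selection 7: 843 + 184 = 1027

1064, 107, 291, 475, 659, 843, 1027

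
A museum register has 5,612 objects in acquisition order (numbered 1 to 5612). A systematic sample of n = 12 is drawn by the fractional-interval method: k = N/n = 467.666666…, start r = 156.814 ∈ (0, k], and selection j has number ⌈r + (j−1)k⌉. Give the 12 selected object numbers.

157, 625, 1093, 1560, 2028, 2496, 2963, 3431, 3899, 4366, 4834, 5302

j=1: r + 0k = 156.814 → ⌈·⌉ = 157
j=2: r + 1k = 624.480666… → ⌈·⌉ = 625
j=3: r + 2k = 1092.147333… → ⌈·⌉ = 1093
j=4: r + 3k = 1559.814 → ⌈·⌉ = 1560
j=5: r + 4k = 2027.480666… → ⌈·⌉ = 2028
j=6: r + 5k = 2495.147333… → ⌈·⌉ = 2496
j=7: r + 6k = 2962.814 → ⌈·⌉ = 2963
j=8: r + 7k = 3430.480666… → ⌈·⌉ = 3431
j=9: r + 8k = 3898.147333… → ⌈·⌉ = 3899
j=10: r + 9k = 4365.814 → ⌈·⌉ = 4366
j=11: r + 10k = 4833.480666… → ⌈·⌉ = 4834
j=12: r + 11k = 5301.147333… → ⌈·⌉ = 5302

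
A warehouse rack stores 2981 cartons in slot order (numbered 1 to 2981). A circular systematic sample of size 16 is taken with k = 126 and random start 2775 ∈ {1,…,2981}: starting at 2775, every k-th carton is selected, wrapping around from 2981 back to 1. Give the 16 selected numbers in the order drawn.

Selection 1: 2775
Selection 2: 2775 + 126 = 2901
Selection 3: 2901 + 126 = 3027 → 3027 − 2981 = 46
Selection 4: 46 + 126 = 172
Selection 5: 172 + 126 = 298
Selection 6: 298 + 126 = 424
Selection 7: 424 + 126 = 550
Selection 8: 550 + 126 = 676
Selection 9: 676 + 126 = 802
Selection 10: 802 + 126 = 928
Selection 11: 928 + 126 = 1054
Selection 12: 1054 + 126 = 1180
Selection 13: 1180 + 126 = 1306
Selection 14: 1306 + 126 = 1432
Selection 15: 1432 + 126 = 1558
Selection 16: 1558 + 126 = 1684

2775, 2901, 46, 172, 298, 424, 550, 676, 802, 928, 1054, 1180, 1306, 1432, 1558, 1684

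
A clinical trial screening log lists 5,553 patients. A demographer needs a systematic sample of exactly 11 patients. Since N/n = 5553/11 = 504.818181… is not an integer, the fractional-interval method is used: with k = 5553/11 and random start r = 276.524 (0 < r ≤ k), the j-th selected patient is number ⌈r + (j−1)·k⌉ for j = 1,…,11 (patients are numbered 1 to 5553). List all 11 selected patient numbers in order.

j=1: r + 0k = 276.524 → ⌈·⌉ = 277
j=2: r + 1k = 781.342181… → ⌈·⌉ = 782
j=3: r + 2k = 1286.160363… → ⌈·⌉ = 1287
j=4: r + 3k = 1790.978545… → ⌈·⌉ = 1791
j=5: r + 4k = 2295.796727… → ⌈·⌉ = 2296
j=6: r + 5k = 2800.614909… → ⌈·⌉ = 2801
j=7: r + 6k = 3305.433090… → ⌈·⌉ = 3306
j=8: r + 7k = 3810.251272… → ⌈·⌉ = 3811
j=9: r + 8k = 4315.069454… → ⌈·⌉ = 4316
j=10: r + 9k = 4819.887636… → ⌈·⌉ = 4820
j=11: r + 10k = 5324.705818… → ⌈·⌉ = 5325

277, 782, 1287, 1791, 2296, 2801, 3306, 3811, 4316, 4820, 5325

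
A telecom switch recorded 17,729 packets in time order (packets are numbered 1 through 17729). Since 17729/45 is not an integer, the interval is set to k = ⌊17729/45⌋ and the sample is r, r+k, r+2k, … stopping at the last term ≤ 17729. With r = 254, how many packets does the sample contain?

45

k = ⌊17729/45⌋ = 393
Achieved size = ⌊(17729 − 254)/393⌋ + 1 = ⌊17475/393⌋ + 1 = 44 + 1 = 45
(last selection: 254 + 44×393 = 17546 ≤ 17729; next would be 17939 > 17729)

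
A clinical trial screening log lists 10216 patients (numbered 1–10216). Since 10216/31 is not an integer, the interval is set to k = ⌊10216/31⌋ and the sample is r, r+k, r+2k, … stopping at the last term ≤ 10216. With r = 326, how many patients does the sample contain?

31

k = ⌊10216/31⌋ = 329
Achieved size = ⌊(10216 − 326)/329⌋ + 1 = ⌊9890/329⌋ + 1 = 30 + 1 = 31
(last selection: 326 + 30×329 = 10196 ≤ 10216; next would be 10525 > 10216)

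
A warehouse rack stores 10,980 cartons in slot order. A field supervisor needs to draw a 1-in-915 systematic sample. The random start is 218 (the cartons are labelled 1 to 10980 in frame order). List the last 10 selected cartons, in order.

2048, 2963, 3878, 4793, 5708, 6623, 7538, 8453, 9368, 10283

3rd selection = 218 + 2×915 = 2048
4th: 2048 + 915 = 2963
5th: 2963 + 915 = 3878
6th: 3878 + 915 = 4793
7th: 4793 + 915 = 5708
8th: 5708 + 915 = 6623
9th: 6623 + 915 = 7538
10th: 7538 + 915 = 8453
11th: 8453 + 915 = 9368
12th: 9368 + 915 = 10283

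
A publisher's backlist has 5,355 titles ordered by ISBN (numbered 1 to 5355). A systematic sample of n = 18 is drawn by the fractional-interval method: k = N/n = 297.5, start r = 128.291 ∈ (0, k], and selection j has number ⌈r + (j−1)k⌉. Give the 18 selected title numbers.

129, 426, 724, 1021, 1319, 1616, 1914, 2211, 2509, 2806, 3104, 3401, 3699, 3996, 4294, 4591, 4889, 5186

j=1: r + 0k = 128.291 → ⌈·⌉ = 129
j=2: r + 1k = 425.791 → ⌈·⌉ = 426
j=3: r + 2k = 723.291 → ⌈·⌉ = 724
j=4: r + 3k = 1020.791 → ⌈·⌉ = 1021
j=5: r + 4k = 1318.291 → ⌈·⌉ = 1319
j=6: r + 5k = 1615.791 → ⌈·⌉ = 1616
j=7: r + 6k = 1913.291 → ⌈·⌉ = 1914
j=8: r + 7k = 2210.791 → ⌈·⌉ = 2211
j=9: r + 8k = 2508.291 → ⌈·⌉ = 2509
j=10: r + 9k = 2805.791 → ⌈·⌉ = 2806
j=11: r + 10k = 3103.291 → ⌈·⌉ = 3104
j=12: r + 11k = 3400.791 → ⌈·⌉ = 3401
j=13: r + 12k = 3698.291 → ⌈·⌉ = 3699
j=14: r + 13k = 3995.791 → ⌈·⌉ = 3996
j=15: r + 14k = 4293.291 → ⌈·⌉ = 4294
j=16: r + 15k = 4590.791 → ⌈·⌉ = 4591
j=17: r + 16k = 4888.291 → ⌈·⌉ = 4889
j=18: r + 17k = 5185.791 → ⌈·⌉ = 5186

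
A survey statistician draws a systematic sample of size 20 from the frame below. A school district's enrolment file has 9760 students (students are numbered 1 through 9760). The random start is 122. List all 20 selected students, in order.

122, 610, 1098, 1586, 2074, 2562, 3050, 3538, 4026, 4514, 5002, 5490, 5978, 6466, 6954, 7442, 7930, 8418, 8906, 9394

k = N/n = 9760/20 = 488
student 1: 122
student 2: 122 + 488 = 610
student 3: 610 + 488 = 1098
student 4: 1098 + 488 = 1586
student 5: 1586 + 488 = 2074
student 6: 2074 + 488 = 2562
student 7: 2562 + 488 = 3050
student 8: 3050 + 488 = 3538
student 9: 3538 + 488 = 4026
student 10: 4026 + 488 = 4514
student 11: 4514 + 488 = 5002
student 12: 5002 + 488 = 5490
student 13: 5490 + 488 = 5978
student 14: 5978 + 488 = 6466
student 15: 6466 + 488 = 6954
student 16: 6954 + 488 = 7442
student 17: 7442 + 488 = 7930
student 18: 7930 + 488 = 8418
student 19: 8418 + 488 = 8906
student 20: 8906 + 488 = 9394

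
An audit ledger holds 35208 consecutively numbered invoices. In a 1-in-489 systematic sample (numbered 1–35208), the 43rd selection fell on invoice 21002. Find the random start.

464

k = 489
r = 21002 − (43−1)×489 = 21002 − 20538 = 464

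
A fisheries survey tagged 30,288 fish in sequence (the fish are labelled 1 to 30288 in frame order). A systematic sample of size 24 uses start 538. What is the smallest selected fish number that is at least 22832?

23254

k = 30288/24 = 1262
Steps past start: ⌈(22832 − 538)/1262⌉ = ⌈22294/1262⌉ = 18
Selected fish: 538 + 18×1262 = 23254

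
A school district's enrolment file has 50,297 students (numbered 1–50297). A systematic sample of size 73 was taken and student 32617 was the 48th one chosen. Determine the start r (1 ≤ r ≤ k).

k = 50297/73 = 689
r = 32617 − (48−1)×689 = 32617 − 32383 = 234

234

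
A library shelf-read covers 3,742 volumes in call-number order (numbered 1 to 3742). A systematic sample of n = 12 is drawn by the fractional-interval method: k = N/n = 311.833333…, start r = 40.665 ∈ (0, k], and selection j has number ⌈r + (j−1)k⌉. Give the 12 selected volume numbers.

j=1: r + 0k = 40.665 → ⌈·⌉ = 41
j=2: r + 1k = 352.498333… → ⌈·⌉ = 353
j=3: r + 2k = 664.331666… → ⌈·⌉ = 665
j=4: r + 3k = 976.165 → ⌈·⌉ = 977
j=5: r + 4k = 1287.998333… → ⌈·⌉ = 1288
j=6: r + 5k = 1599.831666… → ⌈·⌉ = 1600
j=7: r + 6k = 1911.665 → ⌈·⌉ = 1912
j=8: r + 7k = 2223.498333… → ⌈·⌉ = 2224
j=9: r + 8k = 2535.331666… → ⌈·⌉ = 2536
j=10: r + 9k = 2847.165 → ⌈·⌉ = 2848
j=11: r + 10k = 3158.998333… → ⌈·⌉ = 3159
j=12: r + 11k = 3470.831666… → ⌈·⌉ = 3471

41, 353, 665, 977, 1288, 1600, 1912, 2224, 2536, 2848, 3159, 3471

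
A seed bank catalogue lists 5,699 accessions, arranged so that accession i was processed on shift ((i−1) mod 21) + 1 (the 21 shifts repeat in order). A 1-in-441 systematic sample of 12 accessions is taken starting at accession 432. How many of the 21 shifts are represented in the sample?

Consecutive selections differ by k = 441, so their shift numbers differ by 441 mod 21 = 0.
gcd(441, 21) = 21, so the sample visits 21/21 = 1 distinct residues mod 21.
Start 432 is shift 12; the shifts hit are 12.

1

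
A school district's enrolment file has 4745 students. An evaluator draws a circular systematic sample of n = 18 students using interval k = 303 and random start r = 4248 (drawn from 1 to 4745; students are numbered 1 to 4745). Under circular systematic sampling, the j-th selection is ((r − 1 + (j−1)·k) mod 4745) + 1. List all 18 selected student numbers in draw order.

Selection 1: 4248
Selection 2: 4248 + 303 = 4551
Selection 3: 4551 + 303 = 4854 → 4854 − 4745 = 109
Selection 4: 109 + 303 = 412
Selection 5: 412 + 303 = 715
Selection 6: 715 + 303 = 1018
Selection 7: 1018 + 303 = 1321
Selection 8: 1321 + 303 = 1624
Selection 9: 1624 + 303 = 1927
Selection 10: 1927 + 303 = 2230
Selection 11: 2230 + 303 = 2533
Selection 12: 2533 + 303 = 2836
Selection 13: 2836 + 303 = 3139
Selection 14: 3139 + 303 = 3442
Selection 15: 3442 + 303 = 3745
Selection 16: 3745 + 303 = 4048
Selection 17: 4048 + 303 = 4351
Selection 18: 4351 + 303 = 4654

4248, 4551, 109, 412, 715, 1018, 1321, 1624, 1927, 2230, 2533, 2836, 3139, 3442, 3745, 4048, 4351, 4654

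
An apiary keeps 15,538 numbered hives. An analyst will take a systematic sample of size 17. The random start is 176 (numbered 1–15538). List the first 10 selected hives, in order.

k = N/n = 15538/17 = 914
hive 1: 176
hive 2: 176 + 914 = 1090
hive 3: 1090 + 914 = 2004
hive 4: 2004 + 914 = 2918
hive 5: 2918 + 914 = 3832
hive 6: 3832 + 914 = 4746
hive 7: 4746 + 914 = 5660
hive 8: 5660 + 914 = 6574
hive 9: 6574 + 914 = 7488
hive 10: 7488 + 914 = 8402

176, 1090, 2004, 2918, 3832, 4746, 5660, 6574, 7488, 8402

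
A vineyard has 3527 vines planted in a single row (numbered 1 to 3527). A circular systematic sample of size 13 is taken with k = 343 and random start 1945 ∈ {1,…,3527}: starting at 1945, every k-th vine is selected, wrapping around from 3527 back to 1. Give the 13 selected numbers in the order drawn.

1945, 2288, 2631, 2974, 3317, 133, 476, 819, 1162, 1505, 1848, 2191, 2534

Selection 1: 1945
Selection 2: 1945 + 343 = 2288
Selection 3: 2288 + 343 = 2631
Selection 4: 2631 + 343 = 2974
Selection 5: 2974 + 343 = 3317
Selection 6: 3317 + 343 = 3660 → 3660 − 3527 = 133
Selection 7: 133 + 343 = 476
Selection 8: 476 + 343 = 819
Selection 9: 819 + 343 = 1162
Selection 10: 1162 + 343 = 1505
Selection 11: 1505 + 343 = 1848
Selection 12: 1848 + 343 = 2191
Selection 13: 2191 + 343 = 2534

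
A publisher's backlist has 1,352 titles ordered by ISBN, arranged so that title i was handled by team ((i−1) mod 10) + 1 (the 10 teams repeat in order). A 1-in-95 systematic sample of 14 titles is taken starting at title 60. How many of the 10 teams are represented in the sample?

Consecutive selections differ by k = 95, so their team numbers differ by 95 mod 10 = 5.
gcd(95, 10) = 5, so the sample visits 10/5 = 2 distinct residues mod 10.
Start 60 is team 10; the teams hit are 5, 10.

2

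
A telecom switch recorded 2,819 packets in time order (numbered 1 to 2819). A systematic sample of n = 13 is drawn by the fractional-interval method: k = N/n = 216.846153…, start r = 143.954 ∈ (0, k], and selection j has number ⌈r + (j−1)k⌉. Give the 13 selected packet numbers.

j=1: r + 0k = 143.954 → ⌈·⌉ = 144
j=2: r + 1k = 360.800153… → ⌈·⌉ = 361
j=3: r + 2k = 577.646307… → ⌈·⌉ = 578
j=4: r + 3k = 794.492461… → ⌈·⌉ = 795
j=5: r + 4k = 1011.338615… → ⌈·⌉ = 1012
j=6: r + 5k = 1228.184769… → ⌈·⌉ = 1229
j=7: r + 6k = 1445.030923… → ⌈·⌉ = 1446
j=8: r + 7k = 1661.877076… → ⌈·⌉ = 1662
j=9: r + 8k = 1878.723230… → ⌈·⌉ = 1879
j=10: r + 9k = 2095.569384… → ⌈·⌉ = 2096
j=11: r + 10k = 2312.415538… → ⌈·⌉ = 2313
j=12: r + 11k = 2529.261692… → ⌈·⌉ = 2530
j=13: r + 12k = 2746.107846… → ⌈·⌉ = 2747

144, 361, 578, 795, 1012, 1229, 1446, 1662, 1879, 2096, 2313, 2530, 2747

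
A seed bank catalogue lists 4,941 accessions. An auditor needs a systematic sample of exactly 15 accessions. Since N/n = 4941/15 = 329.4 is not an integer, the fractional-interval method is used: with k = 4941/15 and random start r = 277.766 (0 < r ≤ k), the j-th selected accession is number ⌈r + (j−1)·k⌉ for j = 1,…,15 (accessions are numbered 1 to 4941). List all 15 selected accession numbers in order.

278, 608, 937, 1266, 1596, 1925, 2255, 2584, 2913, 3243, 3572, 3902, 4231, 4560, 4890

j=1: r + 0k = 277.766 → ⌈·⌉ = 278
j=2: r + 1k = 607.166 → ⌈·⌉ = 608
j=3: r + 2k = 936.566 → ⌈·⌉ = 937
j=4: r + 3k = 1265.966 → ⌈·⌉ = 1266
j=5: r + 4k = 1595.366 → ⌈·⌉ = 1596
j=6: r + 5k = 1924.766 → ⌈·⌉ = 1925
j=7: r + 6k = 2254.166 → ⌈·⌉ = 2255
j=8: r + 7k = 2583.566 → ⌈·⌉ = 2584
j=9: r + 8k = 2912.966 → ⌈·⌉ = 2913
j=10: r + 9k = 3242.366 → ⌈·⌉ = 3243
j=11: r + 10k = 3571.766 → ⌈·⌉ = 3572
j=12: r + 11k = 3901.166 → ⌈·⌉ = 3902
j=13: r + 12k = 4230.566 → ⌈·⌉ = 4231
j=14: r + 13k = 4559.966 → ⌈·⌉ = 4560
j=15: r + 14k = 4889.366 → ⌈·⌉ = 4890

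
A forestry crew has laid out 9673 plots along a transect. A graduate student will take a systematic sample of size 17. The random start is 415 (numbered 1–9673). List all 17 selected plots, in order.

k = N/n = 9673/17 = 569
plot 1: 415
plot 2: 415 + 569 = 984
plot 3: 984 + 569 = 1553
plot 4: 1553 + 569 = 2122
plot 5: 2122 + 569 = 2691
plot 6: 2691 + 569 = 3260
plot 7: 3260 + 569 = 3829
plot 8: 3829 + 569 = 4398
plot 9: 4398 + 569 = 4967
plot 10: 4967 + 569 = 5536
plot 11: 5536 + 569 = 6105
plot 12: 6105 + 569 = 6674
plot 13: 6674 + 569 = 7243
plot 14: 7243 + 569 = 7812
plot 15: 7812 + 569 = 8381
plot 16: 8381 + 569 = 8950
plot 17: 8950 + 569 = 9519

415, 984, 1553, 2122, 2691, 3260, 3829, 4398, 4967, 5536, 6105, 6674, 7243, 7812, 8381, 8950, 9519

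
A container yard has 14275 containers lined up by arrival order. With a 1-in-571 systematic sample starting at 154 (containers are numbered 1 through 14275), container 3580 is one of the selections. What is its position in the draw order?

k = 571
position = (3580 − 154)/571 + 1 = 3426/571 + 1 = 6 + 1 = 7

7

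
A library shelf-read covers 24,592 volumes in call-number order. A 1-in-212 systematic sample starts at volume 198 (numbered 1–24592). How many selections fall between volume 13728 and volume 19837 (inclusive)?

29

k = 212
First selection ≥ 13728: 198 + ⌈(13728−198)/212⌉·212 = 198 + 64×212 = 13766
Last selection ≤ 19837: 198 + ⌊(19837−198)/212⌋·212 = 198 + 92×212 = 19702
Count = 92 − 64 + 1 = 29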